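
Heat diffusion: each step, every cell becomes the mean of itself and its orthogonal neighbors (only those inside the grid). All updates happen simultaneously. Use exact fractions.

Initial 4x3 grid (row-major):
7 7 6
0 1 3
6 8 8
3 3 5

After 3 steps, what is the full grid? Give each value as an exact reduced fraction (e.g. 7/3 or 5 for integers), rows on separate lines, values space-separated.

Answer: 598/135 1497/320 10583/2160
6197/1440 919/200 221/45
697/160 707/150 3659/720
1607/360 13907/2880 11117/2160

Derivation:
After step 1:
  14/3 21/4 16/3
  7/2 19/5 9/2
  17/4 26/5 6
  4 19/4 16/3
After step 2:
  161/36 381/80 181/36
  973/240 89/20 589/120
  339/80 24/5 631/120
  13/3 1157/240 193/36
After step 3:
  598/135 1497/320 10583/2160
  6197/1440 919/200 221/45
  697/160 707/150 3659/720
  1607/360 13907/2880 11117/2160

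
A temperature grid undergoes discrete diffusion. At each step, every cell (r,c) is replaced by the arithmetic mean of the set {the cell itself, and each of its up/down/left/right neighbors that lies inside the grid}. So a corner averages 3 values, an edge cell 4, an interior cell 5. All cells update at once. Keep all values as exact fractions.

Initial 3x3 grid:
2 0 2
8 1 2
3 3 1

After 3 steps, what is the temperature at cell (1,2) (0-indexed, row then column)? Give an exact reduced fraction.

Answer: 13163/7200

Derivation:
Step 1: cell (1,2) = 3/2
Step 2: cell (1,2) = 229/120
Step 3: cell (1,2) = 13163/7200
Full grid after step 3:
  6083/2160 30401/14400 3923/2160
  7121/2400 15287/6000 13163/7200
  3539/1080 9269/3600 793/360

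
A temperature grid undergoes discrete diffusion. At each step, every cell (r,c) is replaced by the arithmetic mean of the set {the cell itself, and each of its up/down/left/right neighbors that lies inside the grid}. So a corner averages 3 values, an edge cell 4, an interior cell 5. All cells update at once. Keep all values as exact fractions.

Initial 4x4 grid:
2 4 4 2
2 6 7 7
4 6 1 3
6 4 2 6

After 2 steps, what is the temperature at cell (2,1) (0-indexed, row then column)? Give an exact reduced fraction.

Answer: 22/5

Derivation:
Step 1: cell (2,1) = 21/5
Step 2: cell (2,1) = 22/5
Full grid after step 2:
  61/18 191/48 211/48 40/9
  47/12 217/50 114/25 55/12
  253/60 22/5 41/10 247/60
  41/9 997/240 913/240 67/18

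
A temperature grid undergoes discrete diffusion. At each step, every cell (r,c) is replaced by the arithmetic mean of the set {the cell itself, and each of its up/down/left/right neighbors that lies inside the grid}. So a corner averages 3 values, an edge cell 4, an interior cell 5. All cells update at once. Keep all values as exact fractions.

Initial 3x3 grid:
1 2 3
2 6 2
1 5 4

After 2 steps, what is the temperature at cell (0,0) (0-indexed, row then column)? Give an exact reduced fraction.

Step 1: cell (0,0) = 5/3
Step 2: cell (0,0) = 43/18
Full grid after step 2:
  43/18 13/5 109/36
  307/120 333/100 263/80
  55/18 103/30 137/36

Answer: 43/18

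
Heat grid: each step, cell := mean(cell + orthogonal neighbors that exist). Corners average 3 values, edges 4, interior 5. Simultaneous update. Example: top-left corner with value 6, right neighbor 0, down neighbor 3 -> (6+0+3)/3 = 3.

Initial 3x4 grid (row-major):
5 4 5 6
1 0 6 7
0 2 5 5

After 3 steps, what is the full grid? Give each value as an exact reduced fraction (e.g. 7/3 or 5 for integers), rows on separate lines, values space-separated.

Answer: 6161/2160 25337/7200 11309/2400 3877/720
16367/7200 9373/3000 3287/750 9583/1800
479/240 6479/2400 29827/7200 10861/2160

Derivation:
After step 1:
  10/3 7/2 21/4 6
  3/2 13/5 23/5 6
  1 7/4 9/2 17/3
After step 2:
  25/9 881/240 387/80 23/4
  253/120 279/100 459/100 167/30
  17/12 197/80 991/240 97/18
After step 3:
  6161/2160 25337/7200 11309/2400 3877/720
  16367/7200 9373/3000 3287/750 9583/1800
  479/240 6479/2400 29827/7200 10861/2160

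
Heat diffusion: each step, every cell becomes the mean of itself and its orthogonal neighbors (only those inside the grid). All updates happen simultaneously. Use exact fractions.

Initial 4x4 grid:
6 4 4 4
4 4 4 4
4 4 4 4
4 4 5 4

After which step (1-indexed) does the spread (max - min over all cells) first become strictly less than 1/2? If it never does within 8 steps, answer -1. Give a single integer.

Answer: 3

Derivation:
Step 1: max=14/3, min=4, spread=2/3
Step 2: max=41/9, min=4, spread=5/9
Step 3: max=473/108, min=97/24, spread=73/216
  -> spread < 1/2 first at step 3
Step 4: max=14003/3240, min=14639/3600, spread=8279/32400
Step 5: max=2076031/486000, min=441773/108000, spread=35221/194400
Step 6: max=15467647/3645000, min=13303807/3240000, spread=4006913/29160000
Step 7: max=14774441/3499200, min=1000409113/243000000, spread=28792951/273375000
Step 8: max=1104275189/262440000, min=60144921257/14580000000, spread=10833303187/131220000000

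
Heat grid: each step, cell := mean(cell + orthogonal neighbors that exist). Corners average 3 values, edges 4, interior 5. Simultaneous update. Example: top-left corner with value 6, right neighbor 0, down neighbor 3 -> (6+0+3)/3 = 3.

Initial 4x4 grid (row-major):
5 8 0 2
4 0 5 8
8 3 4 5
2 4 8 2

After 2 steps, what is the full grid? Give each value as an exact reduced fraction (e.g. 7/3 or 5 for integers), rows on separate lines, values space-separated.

Answer: 79/18 25/6 103/30 145/36
109/24 187/50 423/100 989/240
509/120 213/50 429/100 79/16
79/18 1033/240 75/16 19/4

Derivation:
After step 1:
  17/3 13/4 15/4 10/3
  17/4 4 17/5 5
  17/4 19/5 5 19/4
  14/3 17/4 9/2 5
After step 2:
  79/18 25/6 103/30 145/36
  109/24 187/50 423/100 989/240
  509/120 213/50 429/100 79/16
  79/18 1033/240 75/16 19/4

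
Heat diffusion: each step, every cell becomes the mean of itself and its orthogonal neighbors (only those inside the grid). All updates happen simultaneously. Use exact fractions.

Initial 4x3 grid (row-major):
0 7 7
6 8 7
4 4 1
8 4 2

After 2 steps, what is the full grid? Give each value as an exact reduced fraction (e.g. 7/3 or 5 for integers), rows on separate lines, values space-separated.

Answer: 43/9 697/120 73/12
311/60 527/100 453/80
293/60 241/50 947/240
46/9 491/120 31/9

Derivation:
After step 1:
  13/3 11/2 7
  9/2 32/5 23/4
  11/2 21/5 7/2
  16/3 9/2 7/3
After step 2:
  43/9 697/120 73/12
  311/60 527/100 453/80
  293/60 241/50 947/240
  46/9 491/120 31/9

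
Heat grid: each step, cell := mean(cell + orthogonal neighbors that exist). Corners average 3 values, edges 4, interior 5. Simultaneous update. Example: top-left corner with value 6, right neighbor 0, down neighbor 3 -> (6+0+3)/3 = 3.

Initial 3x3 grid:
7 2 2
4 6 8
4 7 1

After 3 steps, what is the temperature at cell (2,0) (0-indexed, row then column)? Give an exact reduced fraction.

Answer: 3593/720

Derivation:
Step 1: cell (2,0) = 5
Step 2: cell (2,0) = 59/12
Step 3: cell (2,0) = 3593/720
Full grid after step 3:
  5077/1080 64813/14400 1609/360
  69313/14400 28831/6000 66013/14400
  3593/720 34919/7200 10439/2160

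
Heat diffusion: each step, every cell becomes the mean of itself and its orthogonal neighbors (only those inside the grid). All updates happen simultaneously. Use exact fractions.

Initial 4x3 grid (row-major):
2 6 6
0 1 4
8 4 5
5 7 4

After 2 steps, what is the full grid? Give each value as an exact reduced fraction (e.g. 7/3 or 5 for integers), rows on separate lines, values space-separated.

Answer: 55/18 59/16 157/36
19/6 37/10 199/48
14/3 43/10 223/48
191/36 11/2 175/36

Derivation:
After step 1:
  8/3 15/4 16/3
  11/4 3 4
  17/4 5 17/4
  20/3 5 16/3
After step 2:
  55/18 59/16 157/36
  19/6 37/10 199/48
  14/3 43/10 223/48
  191/36 11/2 175/36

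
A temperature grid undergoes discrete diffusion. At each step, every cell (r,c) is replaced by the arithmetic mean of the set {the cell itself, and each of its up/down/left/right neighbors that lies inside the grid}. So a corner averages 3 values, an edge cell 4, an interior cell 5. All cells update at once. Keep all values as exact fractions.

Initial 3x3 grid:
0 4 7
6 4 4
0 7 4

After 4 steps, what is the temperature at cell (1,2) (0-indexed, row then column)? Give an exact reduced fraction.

Answer: 259031/57600

Derivation:
Step 1: cell (1,2) = 19/4
Step 2: cell (1,2) = 79/16
Step 3: cell (1,2) = 1431/320
Step 4: cell (1,2) = 259031/57600
Full grid after step 4:
  98039/25920 716893/172800 18749/4320
  337159/86400 294991/72000 259031/57600
  100979/25920 735193/172800 19079/4320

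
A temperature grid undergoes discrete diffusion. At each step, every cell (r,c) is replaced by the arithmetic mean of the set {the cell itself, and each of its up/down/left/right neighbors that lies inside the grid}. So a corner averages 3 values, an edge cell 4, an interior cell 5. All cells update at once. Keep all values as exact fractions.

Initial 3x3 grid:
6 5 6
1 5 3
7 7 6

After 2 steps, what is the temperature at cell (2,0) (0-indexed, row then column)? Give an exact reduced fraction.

Answer: 16/3

Derivation:
Step 1: cell (2,0) = 5
Step 2: cell (2,0) = 16/3
Full grid after step 2:
  19/4 551/120 91/18
  359/80 257/50 24/5
  16/3 1247/240 199/36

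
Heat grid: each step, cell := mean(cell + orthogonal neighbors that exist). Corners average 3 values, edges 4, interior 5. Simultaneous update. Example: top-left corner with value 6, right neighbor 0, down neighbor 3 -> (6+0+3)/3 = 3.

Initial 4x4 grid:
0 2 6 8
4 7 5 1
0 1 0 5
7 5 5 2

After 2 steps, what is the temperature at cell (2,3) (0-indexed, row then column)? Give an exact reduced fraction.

Answer: 279/80

Derivation:
Step 1: cell (2,3) = 2
Step 2: cell (2,3) = 279/80
Full grid after step 2:
  17/6 37/10 89/20 5
  231/80 167/50 104/25 311/80
  247/80 171/50 73/25 279/80
  23/6 141/40 147/40 3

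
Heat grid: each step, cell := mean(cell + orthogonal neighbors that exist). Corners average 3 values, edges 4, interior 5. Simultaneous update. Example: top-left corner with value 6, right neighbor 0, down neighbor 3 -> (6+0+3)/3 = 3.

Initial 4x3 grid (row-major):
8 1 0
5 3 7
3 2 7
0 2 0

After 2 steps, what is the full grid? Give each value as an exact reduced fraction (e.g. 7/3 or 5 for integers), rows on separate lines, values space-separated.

Answer: 149/36 209/60 119/36
931/240 19/5 871/240
739/240 29/10 293/80
31/18 34/15 8/3

Derivation:
After step 1:
  14/3 3 8/3
  19/4 18/5 17/4
  5/2 17/5 4
  5/3 1 3
After step 2:
  149/36 209/60 119/36
  931/240 19/5 871/240
  739/240 29/10 293/80
  31/18 34/15 8/3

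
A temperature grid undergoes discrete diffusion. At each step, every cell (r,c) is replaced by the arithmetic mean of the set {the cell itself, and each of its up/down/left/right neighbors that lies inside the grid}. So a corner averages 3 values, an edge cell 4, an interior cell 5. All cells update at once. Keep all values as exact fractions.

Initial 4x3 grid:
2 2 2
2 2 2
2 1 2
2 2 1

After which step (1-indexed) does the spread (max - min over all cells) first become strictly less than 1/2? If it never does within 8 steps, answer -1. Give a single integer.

Step 1: max=2, min=3/2, spread=1/2
Step 2: max=2, min=14/9, spread=4/9
  -> spread < 1/2 first at step 2
Step 3: max=787/400, min=12091/7200, spread=83/288
Step 4: max=14009/7200, min=109231/64800, spread=337/1296
Step 5: max=920449/480000, min=6715979/3888000, spread=7396579/38880000
Step 6: max=24696727/12960000, min=406257961/233280000, spread=61253/373248
Step 7: max=1468921943/777600000, min=24644058599/13996800000, spread=14372291/111974400
Step 8: max=87676507837/46656000000, min=1487881427941/839808000000, spread=144473141/1343692800

Answer: 2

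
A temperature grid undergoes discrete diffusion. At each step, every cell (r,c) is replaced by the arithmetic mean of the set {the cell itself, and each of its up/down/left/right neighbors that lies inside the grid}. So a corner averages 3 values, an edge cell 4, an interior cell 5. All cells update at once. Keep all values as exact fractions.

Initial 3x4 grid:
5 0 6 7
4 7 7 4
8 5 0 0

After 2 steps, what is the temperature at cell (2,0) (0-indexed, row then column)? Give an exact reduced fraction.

Answer: 50/9

Derivation:
Step 1: cell (2,0) = 17/3
Step 2: cell (2,0) = 50/9
Full grid after step 2:
  9/2 171/40 599/120 91/18
  289/60 249/50 219/50 163/40
  50/9 137/30 53/15 53/18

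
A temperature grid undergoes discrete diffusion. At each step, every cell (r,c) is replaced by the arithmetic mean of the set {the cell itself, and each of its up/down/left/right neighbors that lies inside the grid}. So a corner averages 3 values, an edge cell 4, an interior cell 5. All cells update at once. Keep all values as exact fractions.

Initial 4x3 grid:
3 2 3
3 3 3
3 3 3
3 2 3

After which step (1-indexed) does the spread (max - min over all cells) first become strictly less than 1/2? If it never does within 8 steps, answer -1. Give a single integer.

Answer: 1

Derivation:
Step 1: max=3, min=8/3, spread=1/3
  -> spread < 1/2 first at step 1
Step 2: max=287/100, min=653/240, spread=179/1200
Step 3: max=2567/900, min=6043/2160, spread=589/10800
Step 4: max=1021147/360000, min=2426693/864000, spread=120299/4320000
Step 5: max=9172277/3240000, min=146173087/51840000, spread=116669/10368000
Step 6: max=3665729107/1296000000, min=8779577933/3110400000, spread=90859619/15552000000
Step 7: max=219841971113/77760000000, min=527138280247/186624000000, spread=2412252121/933120000000
Step 8: max=13187950489867/4665600000000, min=31636694164373/11197440000000, spread=71935056539/55987200000000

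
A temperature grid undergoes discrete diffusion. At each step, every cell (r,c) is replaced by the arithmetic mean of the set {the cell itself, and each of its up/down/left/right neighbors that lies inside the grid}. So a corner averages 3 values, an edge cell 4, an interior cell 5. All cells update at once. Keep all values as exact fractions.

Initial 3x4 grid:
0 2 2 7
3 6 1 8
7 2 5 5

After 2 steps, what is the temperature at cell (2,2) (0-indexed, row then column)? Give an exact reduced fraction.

Step 1: cell (2,2) = 13/4
Step 2: cell (2,2) = 373/80
Full grid after step 2:
  49/18 299/120 467/120 167/36
  187/60 187/50 187/50 1279/240
  13/3 301/80 373/80 29/6

Answer: 373/80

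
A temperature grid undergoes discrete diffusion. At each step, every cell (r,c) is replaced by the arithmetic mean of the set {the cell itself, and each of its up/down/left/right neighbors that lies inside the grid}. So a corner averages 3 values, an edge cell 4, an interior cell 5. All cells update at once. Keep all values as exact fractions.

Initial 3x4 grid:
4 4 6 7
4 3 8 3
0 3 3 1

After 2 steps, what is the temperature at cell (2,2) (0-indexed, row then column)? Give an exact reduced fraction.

Step 1: cell (2,2) = 15/4
Step 2: cell (2,2) = 97/30
Full grid after step 2:
  11/3 189/40 613/120 49/9
  809/240 73/20 19/4 1021/240
  22/9 191/60 97/30 65/18

Answer: 97/30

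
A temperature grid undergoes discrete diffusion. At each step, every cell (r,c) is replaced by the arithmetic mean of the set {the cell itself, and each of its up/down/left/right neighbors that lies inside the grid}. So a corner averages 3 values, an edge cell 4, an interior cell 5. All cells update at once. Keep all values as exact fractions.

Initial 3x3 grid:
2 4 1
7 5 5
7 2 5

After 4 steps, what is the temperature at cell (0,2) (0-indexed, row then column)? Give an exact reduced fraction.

Step 1: cell (0,2) = 10/3
Step 2: cell (0,2) = 31/9
Step 3: cell (0,2) = 506/135
Step 4: cell (0,2) = 31567/8100
Full grid after step 4:
  555847/129600 881431/216000 31567/8100
  3919099/864000 42983/10000 884681/216000
  152293/32400 3911849/864000 185599/43200

Answer: 31567/8100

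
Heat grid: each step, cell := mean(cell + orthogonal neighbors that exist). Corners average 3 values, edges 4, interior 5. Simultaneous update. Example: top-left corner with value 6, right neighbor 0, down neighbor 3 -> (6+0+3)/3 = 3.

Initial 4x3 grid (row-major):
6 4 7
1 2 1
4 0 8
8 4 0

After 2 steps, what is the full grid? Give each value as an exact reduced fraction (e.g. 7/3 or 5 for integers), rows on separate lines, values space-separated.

Answer: 35/9 841/240 53/12
353/120 177/50 247/80
463/120 137/50 287/80
139/36 239/60 37/12

Derivation:
After step 1:
  11/3 19/4 4
  13/4 8/5 9/2
  13/4 18/5 9/4
  16/3 3 4
After step 2:
  35/9 841/240 53/12
  353/120 177/50 247/80
  463/120 137/50 287/80
  139/36 239/60 37/12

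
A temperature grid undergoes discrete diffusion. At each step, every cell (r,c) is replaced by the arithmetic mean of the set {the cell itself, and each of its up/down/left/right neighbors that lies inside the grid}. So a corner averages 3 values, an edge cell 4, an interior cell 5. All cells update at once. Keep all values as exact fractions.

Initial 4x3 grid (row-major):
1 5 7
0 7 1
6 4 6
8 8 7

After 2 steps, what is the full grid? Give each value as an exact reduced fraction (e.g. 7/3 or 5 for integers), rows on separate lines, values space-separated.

After step 1:
  2 5 13/3
  7/2 17/5 21/4
  9/2 31/5 9/2
  22/3 27/4 7
After step 2:
  7/2 221/60 175/36
  67/20 467/100 1049/240
  323/60 507/100 459/80
  223/36 1637/240 73/12

Answer: 7/2 221/60 175/36
67/20 467/100 1049/240
323/60 507/100 459/80
223/36 1637/240 73/12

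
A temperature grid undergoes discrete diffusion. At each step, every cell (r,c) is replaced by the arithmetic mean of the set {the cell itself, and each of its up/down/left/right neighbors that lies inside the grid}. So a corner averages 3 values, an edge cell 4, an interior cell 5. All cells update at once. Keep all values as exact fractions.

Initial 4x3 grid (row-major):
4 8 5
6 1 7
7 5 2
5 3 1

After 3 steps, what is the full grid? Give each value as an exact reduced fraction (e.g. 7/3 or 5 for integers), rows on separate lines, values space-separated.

After step 1:
  6 9/2 20/3
  9/2 27/5 15/4
  23/4 18/5 15/4
  5 7/2 2
After step 2:
  5 677/120 179/36
  433/80 87/20 587/120
  377/80 22/5 131/40
  19/4 141/40 37/12
After step 3:
  3853/720 7187/1440 2791/540
  779/160 5927/1200 787/180
  771/160 1621/400 313/80
  1039/240 1891/480 593/180

Answer: 3853/720 7187/1440 2791/540
779/160 5927/1200 787/180
771/160 1621/400 313/80
1039/240 1891/480 593/180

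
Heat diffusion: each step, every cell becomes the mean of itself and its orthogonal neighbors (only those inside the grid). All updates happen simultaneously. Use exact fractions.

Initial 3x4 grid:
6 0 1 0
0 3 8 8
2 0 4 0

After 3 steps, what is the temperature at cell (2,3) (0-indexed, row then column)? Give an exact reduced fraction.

Answer: 2671/720

Derivation:
Step 1: cell (2,3) = 4
Step 2: cell (2,3) = 11/3
Step 3: cell (2,3) = 2671/720
Full grid after step 3:
  787/360 1283/480 281/96 2441/720
  6559/2880 2957/1200 67/20 279/80
  262/135 3719/1440 299/96 2671/720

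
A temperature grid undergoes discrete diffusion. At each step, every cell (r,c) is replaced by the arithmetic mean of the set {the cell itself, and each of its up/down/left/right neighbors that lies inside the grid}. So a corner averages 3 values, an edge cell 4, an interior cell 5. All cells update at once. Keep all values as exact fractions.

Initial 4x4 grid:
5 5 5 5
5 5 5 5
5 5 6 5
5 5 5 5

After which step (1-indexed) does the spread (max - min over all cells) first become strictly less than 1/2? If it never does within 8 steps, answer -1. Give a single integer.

Answer: 1

Derivation:
Step 1: max=21/4, min=5, spread=1/4
  -> spread < 1/2 first at step 1
Step 2: max=261/50, min=5, spread=11/50
Step 3: max=12367/2400, min=5, spread=367/2400
Step 4: max=55571/10800, min=3013/600, spread=1337/10800
Step 5: max=1661669/324000, min=90469/18000, spread=33227/324000
Step 6: max=49814327/9720000, min=544049/108000, spread=849917/9720000
Step 7: max=1491714347/291600000, min=8168533/1620000, spread=21378407/291600000
Step 8: max=44706462371/8748000000, min=2453688343/486000000, spread=540072197/8748000000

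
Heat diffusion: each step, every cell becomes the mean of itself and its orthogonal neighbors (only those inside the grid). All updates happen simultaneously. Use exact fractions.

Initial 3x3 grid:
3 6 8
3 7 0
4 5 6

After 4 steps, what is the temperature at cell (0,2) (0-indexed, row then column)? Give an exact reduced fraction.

Answer: 633959/129600

Derivation:
Step 1: cell (0,2) = 14/3
Step 2: cell (0,2) = 191/36
Step 3: cell (0,2) = 10417/2160
Step 4: cell (0,2) = 633959/129600
Full grid after step 4:
  203053/43200 1017007/216000 633959/129600
  1297801/288000 426559/90000 4057403/864000
  196703/43200 1954889/432000 610109/129600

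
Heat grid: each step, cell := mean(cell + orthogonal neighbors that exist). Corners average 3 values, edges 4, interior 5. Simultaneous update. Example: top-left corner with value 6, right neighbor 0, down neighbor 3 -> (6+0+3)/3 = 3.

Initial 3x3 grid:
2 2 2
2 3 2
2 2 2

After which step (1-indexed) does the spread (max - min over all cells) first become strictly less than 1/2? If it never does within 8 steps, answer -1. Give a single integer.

Step 1: max=9/4, min=2, spread=1/4
  -> spread < 1/2 first at step 1
Step 2: max=56/25, min=169/80, spread=51/400
Step 3: max=10423/4800, min=767/360, spread=589/14400
Step 4: max=64943/30000, min=617081/288000, spread=31859/1440000
Step 5: max=37251607/17280000, min=3864721/1800000, spread=751427/86400000
Step 6: max=232634687/108000000, min=2228663129/1036800000, spread=23149331/5184000000
Step 7: max=133898654263/62208000000, min=13934931889/6480000000, spread=616540643/311040000000
Step 8: max=836712453983/388800000000, min=8028892008761/3732480000000, spread=17737747379/18662400000000

Answer: 1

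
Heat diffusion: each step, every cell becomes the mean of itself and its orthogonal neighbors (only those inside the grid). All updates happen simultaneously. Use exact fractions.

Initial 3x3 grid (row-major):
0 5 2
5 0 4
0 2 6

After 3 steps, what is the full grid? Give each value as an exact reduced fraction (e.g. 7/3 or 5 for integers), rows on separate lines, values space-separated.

Answer: 1373/540 12173/4800 6667/2160
31469/14400 1058/375 10361/3600
5237/2160 4493/1800 187/60

Derivation:
After step 1:
  10/3 7/4 11/3
  5/4 16/5 3
  7/3 2 4
After step 2:
  19/9 239/80 101/36
  607/240 56/25 52/15
  67/36 173/60 3
After step 3:
  1373/540 12173/4800 6667/2160
  31469/14400 1058/375 10361/3600
  5237/2160 4493/1800 187/60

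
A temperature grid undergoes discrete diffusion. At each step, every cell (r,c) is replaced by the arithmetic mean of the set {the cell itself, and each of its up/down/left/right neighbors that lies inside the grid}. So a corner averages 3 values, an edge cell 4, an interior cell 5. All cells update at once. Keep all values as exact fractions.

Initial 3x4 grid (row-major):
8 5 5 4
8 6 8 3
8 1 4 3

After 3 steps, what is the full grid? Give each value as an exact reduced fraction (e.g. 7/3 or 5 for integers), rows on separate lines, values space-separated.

After step 1:
  7 6 11/2 4
  15/2 28/5 26/5 9/2
  17/3 19/4 4 10/3
After step 2:
  41/6 241/40 207/40 14/3
  773/120 581/100 124/25 511/120
  215/36 1201/240 1037/240 71/18
After step 3:
  193/30 7153/1200 781/150 47/10
  45103/7200 33889/6000 29429/6000 32093/7200
  12541/2160 37993/7200 32813/7200 9017/2160

Answer: 193/30 7153/1200 781/150 47/10
45103/7200 33889/6000 29429/6000 32093/7200
12541/2160 37993/7200 32813/7200 9017/2160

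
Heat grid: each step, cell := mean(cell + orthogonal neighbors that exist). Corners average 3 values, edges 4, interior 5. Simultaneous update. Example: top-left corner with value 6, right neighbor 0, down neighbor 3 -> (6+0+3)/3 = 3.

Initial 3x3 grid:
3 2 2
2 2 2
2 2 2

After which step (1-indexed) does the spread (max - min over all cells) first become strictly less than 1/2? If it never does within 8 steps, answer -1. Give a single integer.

Answer: 1

Derivation:
Step 1: max=7/3, min=2, spread=1/3
  -> spread < 1/2 first at step 1
Step 2: max=41/18, min=2, spread=5/18
Step 3: max=473/216, min=2, spread=41/216
Step 4: max=28051/12960, min=731/360, spread=347/2592
Step 5: max=1662137/777600, min=7357/3600, spread=2921/31104
Step 6: max=99140539/46656000, min=889483/432000, spread=24611/373248
Step 7: max=5917442033/2799360000, min=20096741/9720000, spread=207329/4478976
Step 8: max=353953152451/167961600000, min=1075601599/518400000, spread=1746635/53747712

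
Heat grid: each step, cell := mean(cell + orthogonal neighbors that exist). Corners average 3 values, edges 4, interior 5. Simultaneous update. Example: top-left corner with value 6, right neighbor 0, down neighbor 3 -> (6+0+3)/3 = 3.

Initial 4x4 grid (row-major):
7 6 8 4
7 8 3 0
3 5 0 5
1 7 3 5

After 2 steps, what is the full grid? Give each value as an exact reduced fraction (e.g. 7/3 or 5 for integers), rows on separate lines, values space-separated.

After step 1:
  20/3 29/4 21/4 4
  25/4 29/5 19/5 3
  4 23/5 16/5 5/2
  11/3 4 15/4 13/3
After step 2:
  121/18 749/120 203/40 49/12
  1363/240 277/50 421/100 133/40
  1111/240 108/25 357/100 391/120
  35/9 961/240 917/240 127/36

Answer: 121/18 749/120 203/40 49/12
1363/240 277/50 421/100 133/40
1111/240 108/25 357/100 391/120
35/9 961/240 917/240 127/36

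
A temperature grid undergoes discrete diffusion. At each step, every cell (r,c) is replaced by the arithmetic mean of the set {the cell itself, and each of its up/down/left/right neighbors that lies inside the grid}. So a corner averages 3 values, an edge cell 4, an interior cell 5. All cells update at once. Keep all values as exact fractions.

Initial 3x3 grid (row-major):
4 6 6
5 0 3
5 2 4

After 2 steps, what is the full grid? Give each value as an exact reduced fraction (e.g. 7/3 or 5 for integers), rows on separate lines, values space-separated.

Answer: 25/6 43/10 49/12
157/40 167/50 289/80
41/12 259/80 3

Derivation:
After step 1:
  5 4 5
  7/2 16/5 13/4
  4 11/4 3
After step 2:
  25/6 43/10 49/12
  157/40 167/50 289/80
  41/12 259/80 3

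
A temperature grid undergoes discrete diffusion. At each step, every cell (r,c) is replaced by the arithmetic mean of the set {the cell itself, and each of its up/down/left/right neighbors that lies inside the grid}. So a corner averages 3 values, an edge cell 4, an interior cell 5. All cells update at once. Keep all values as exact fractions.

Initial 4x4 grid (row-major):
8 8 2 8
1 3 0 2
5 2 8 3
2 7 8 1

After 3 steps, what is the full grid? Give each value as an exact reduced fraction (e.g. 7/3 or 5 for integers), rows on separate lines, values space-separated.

Answer: 4829/1080 32143/7200 389/96 277/72
30643/7200 11891/3000 783/200 1757/480
5663/1440 103/24 4043/1000 3203/800
949/216 6359/1440 11209/2400 173/40

Derivation:
After step 1:
  17/3 21/4 9/2 4
  17/4 14/5 3 13/4
  5/2 5 21/5 7/2
  14/3 19/4 6 4
After step 2:
  91/18 1093/240 67/16 47/12
  913/240 203/50 71/20 55/16
  197/48 77/20 217/50 299/80
  143/36 245/48 379/80 9/2
After step 3:
  4829/1080 32143/7200 389/96 277/72
  30643/7200 11891/3000 783/200 1757/480
  5663/1440 103/24 4043/1000 3203/800
  949/216 6359/1440 11209/2400 173/40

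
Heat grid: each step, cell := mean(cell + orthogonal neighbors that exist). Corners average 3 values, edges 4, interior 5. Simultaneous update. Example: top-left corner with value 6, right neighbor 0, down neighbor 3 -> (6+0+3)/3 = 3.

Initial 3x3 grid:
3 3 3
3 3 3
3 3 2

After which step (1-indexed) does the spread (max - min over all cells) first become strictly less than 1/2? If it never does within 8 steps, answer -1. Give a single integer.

Answer: 1

Derivation:
Step 1: max=3, min=8/3, spread=1/3
  -> spread < 1/2 first at step 1
Step 2: max=3, min=49/18, spread=5/18
Step 3: max=3, min=607/216, spread=41/216
Step 4: max=1069/360, min=36749/12960, spread=347/2592
Step 5: max=10643/3600, min=2225863/777600, spread=2921/31104
Step 6: max=1270517/432000, min=134139461/46656000, spread=24611/373248
Step 7: max=28503259/9720000, min=8079357967/2799360000, spread=207329/4478976
Step 8: max=1516398401/518400000, min=485854847549/167961600000, spread=1746635/53747712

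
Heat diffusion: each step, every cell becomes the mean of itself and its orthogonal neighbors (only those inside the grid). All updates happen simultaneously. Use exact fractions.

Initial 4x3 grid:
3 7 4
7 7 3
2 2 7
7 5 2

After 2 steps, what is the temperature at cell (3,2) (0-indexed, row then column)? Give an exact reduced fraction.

Step 1: cell (3,2) = 14/3
Step 2: cell (3,2) = 73/18
Full grid after step 2:
  47/9 1247/240 91/18
  1207/240 501/100 1117/240
  1111/240 109/25 1081/240
  79/18 269/60 73/18

Answer: 73/18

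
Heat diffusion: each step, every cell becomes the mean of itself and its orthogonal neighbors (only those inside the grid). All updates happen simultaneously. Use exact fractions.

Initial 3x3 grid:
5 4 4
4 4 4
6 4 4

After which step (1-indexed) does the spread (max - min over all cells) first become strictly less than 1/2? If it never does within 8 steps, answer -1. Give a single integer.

Answer: 3

Derivation:
Step 1: max=19/4, min=4, spread=3/4
Step 2: max=167/36, min=4, spread=23/36
Step 3: max=1925/432, min=587/144, spread=41/108
  -> spread < 1/2 first at step 3
Step 4: max=114571/25920, min=9961/2400, spread=34961/129600
Step 5: max=6786197/1555200, min=2164699/518400, spread=2921/15552
Step 6: max=405078859/93312000, min=130924453/31104000, spread=24611/186624
Step 7: max=24176351573/5598720000, min=292074433/69120000, spread=207329/2239488
Step 8: max=1446388680331/335923200000, min=474851914277/111974400000, spread=1746635/26873856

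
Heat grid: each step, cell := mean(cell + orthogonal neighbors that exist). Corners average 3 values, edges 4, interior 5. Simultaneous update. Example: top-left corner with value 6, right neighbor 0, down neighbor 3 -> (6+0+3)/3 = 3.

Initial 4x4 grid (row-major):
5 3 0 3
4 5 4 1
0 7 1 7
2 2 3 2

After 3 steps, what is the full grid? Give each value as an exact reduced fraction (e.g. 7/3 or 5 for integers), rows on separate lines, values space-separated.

Answer: 1321/360 7681/2400 21467/7200 5297/2160
8101/2400 719/200 17399/6000 5513/1800
4699/1440 18191/6000 1731/500 601/200
1141/432 557/180 293/100 607/180

Derivation:
After step 1:
  4 13/4 5/2 4/3
  7/2 23/5 11/5 15/4
  13/4 3 22/5 11/4
  4/3 7/2 2 4
After step 2:
  43/12 287/80 557/240 91/36
  307/80 331/100 349/100 301/120
  133/48 15/4 287/100 149/40
  97/36 59/24 139/40 35/12
After step 3:
  1321/360 7681/2400 21467/7200 5297/2160
  8101/2400 719/200 17399/6000 5513/1800
  4699/1440 18191/6000 1731/500 601/200
  1141/432 557/180 293/100 607/180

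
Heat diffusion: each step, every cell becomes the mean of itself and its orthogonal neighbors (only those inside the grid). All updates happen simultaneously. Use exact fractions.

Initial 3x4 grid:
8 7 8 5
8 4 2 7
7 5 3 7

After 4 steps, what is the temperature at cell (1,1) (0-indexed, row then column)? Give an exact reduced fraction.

Step 1: cell (1,1) = 26/5
Step 2: cell (1,1) = 113/20
Step 3: cell (1,1) = 1723/300
Step 4: cell (1,1) = 419909/72000
Full grid after step 4:
  165859/25920 263093/43200 50041/8640 145969/25920
  1065277/172800 419909/72000 393179/72000 187679/34560
  153169/25920 59867/10800 5687/1080 134539/25920

Answer: 419909/72000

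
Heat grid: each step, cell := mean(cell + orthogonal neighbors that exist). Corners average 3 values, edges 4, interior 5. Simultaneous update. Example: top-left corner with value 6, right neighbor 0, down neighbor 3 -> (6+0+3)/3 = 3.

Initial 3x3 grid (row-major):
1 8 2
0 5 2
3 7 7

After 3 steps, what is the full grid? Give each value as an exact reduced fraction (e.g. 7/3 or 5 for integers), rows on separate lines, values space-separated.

Answer: 2443/720 4489/1200 737/180
50593/14400 24241/6000 15667/3600
8339/2160 31159/7200 5047/1080

Derivation:
After step 1:
  3 4 4
  9/4 22/5 4
  10/3 11/2 16/3
After step 2:
  37/12 77/20 4
  779/240 403/100 133/30
  133/36 557/120 89/18
After step 3:
  2443/720 4489/1200 737/180
  50593/14400 24241/6000 15667/3600
  8339/2160 31159/7200 5047/1080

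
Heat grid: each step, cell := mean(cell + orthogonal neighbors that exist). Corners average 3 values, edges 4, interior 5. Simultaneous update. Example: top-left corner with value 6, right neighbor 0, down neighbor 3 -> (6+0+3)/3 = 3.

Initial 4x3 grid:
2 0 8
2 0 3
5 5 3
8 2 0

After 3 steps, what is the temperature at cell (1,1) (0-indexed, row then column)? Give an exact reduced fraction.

Step 1: cell (1,1) = 2
Step 2: cell (1,1) = 53/20
Step 3: cell (1,1) = 279/100
Full grid after step 3:
  1015/432 411/160 1235/432
  4009/1440 279/100 4169/1440
  1721/480 3803/1200 4223/1440
  47/12 10051/2880 317/108

Answer: 279/100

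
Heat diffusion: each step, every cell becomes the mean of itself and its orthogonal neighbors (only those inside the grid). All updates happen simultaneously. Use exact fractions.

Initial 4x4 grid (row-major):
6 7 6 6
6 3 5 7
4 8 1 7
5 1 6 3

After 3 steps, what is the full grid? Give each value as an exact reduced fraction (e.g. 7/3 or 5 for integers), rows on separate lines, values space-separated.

After step 1:
  19/3 11/2 6 19/3
  19/4 29/5 22/5 25/4
  23/4 17/5 27/5 9/2
  10/3 5 11/4 16/3
After step 2:
  199/36 709/120 667/120 223/36
  679/120 477/100 557/100 1289/240
  517/120 507/100 409/100 1289/240
  169/36 869/240 1109/240 151/36
After step 3:
  3077/540 4897/900 5227/900 12329/2160
  9119/1800 8093/1500 30431/6000 40511/7200
  8879/1800 26231/6000 14833/3000 34247/7200
  9089/2160 32411/7200 29747/7200 5107/1080

Answer: 3077/540 4897/900 5227/900 12329/2160
9119/1800 8093/1500 30431/6000 40511/7200
8879/1800 26231/6000 14833/3000 34247/7200
9089/2160 32411/7200 29747/7200 5107/1080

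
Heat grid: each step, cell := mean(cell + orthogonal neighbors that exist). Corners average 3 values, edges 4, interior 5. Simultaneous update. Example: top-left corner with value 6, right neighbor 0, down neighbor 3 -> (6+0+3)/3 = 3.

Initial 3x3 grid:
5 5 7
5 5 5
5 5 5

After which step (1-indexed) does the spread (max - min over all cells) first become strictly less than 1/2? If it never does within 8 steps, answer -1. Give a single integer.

Answer: 3

Derivation:
Step 1: max=17/3, min=5, spread=2/3
Step 2: max=50/9, min=5, spread=5/9
Step 3: max=581/108, min=5, spread=41/108
  -> spread < 1/2 first at step 3
Step 4: max=34531/6480, min=911/180, spread=347/1296
Step 5: max=2050937/388800, min=9157/1800, spread=2921/15552
Step 6: max=122468539/23328000, min=1105483/216000, spread=24611/186624
Step 7: max=7317122033/1399680000, min=24956741/4860000, spread=207329/2239488
Step 8: max=437933952451/83980800000, min=1334801599/259200000, spread=1746635/26873856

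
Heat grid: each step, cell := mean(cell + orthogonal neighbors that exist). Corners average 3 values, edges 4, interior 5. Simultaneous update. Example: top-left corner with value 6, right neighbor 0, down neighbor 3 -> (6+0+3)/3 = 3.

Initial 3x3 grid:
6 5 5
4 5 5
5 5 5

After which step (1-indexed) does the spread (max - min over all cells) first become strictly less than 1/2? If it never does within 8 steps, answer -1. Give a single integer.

Step 1: max=21/4, min=14/3, spread=7/12
Step 2: max=61/12, min=73/15, spread=13/60
  -> spread < 1/2 first at step 2
Step 3: max=24227/4800, min=658/135, spread=7483/43200
Step 4: max=217057/43200, min=531779/108000, spread=21727/216000
Step 5: max=28802681/5760000, min=4792289/972000, spread=10906147/155520000
Step 6: max=776894713/155520000, min=576999941/116640000, spread=36295/746496
Step 7: max=46523762411/9331200000, min=8663484163/1749600000, spread=305773/8957952
Step 8: max=2789298305617/559872000000, min=2081911420619/419904000000, spread=2575951/107495424

Answer: 2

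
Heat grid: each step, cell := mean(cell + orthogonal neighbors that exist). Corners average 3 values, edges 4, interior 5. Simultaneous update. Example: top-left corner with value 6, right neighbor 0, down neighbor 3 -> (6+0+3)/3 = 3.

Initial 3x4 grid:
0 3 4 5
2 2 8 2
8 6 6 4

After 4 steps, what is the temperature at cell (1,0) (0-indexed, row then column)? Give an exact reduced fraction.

Answer: 274819/72000

Derivation:
Step 1: cell (1,0) = 3
Step 2: cell (1,0) = 71/20
Step 3: cell (1,0) = 4301/1200
Step 4: cell (1,0) = 274819/72000
Full grid after step 4:
  214921/64800 790777/216000 861397/216000 557147/129600
  274819/72000 241187/60000 1601897/360000 3851833/864000
  34387/8100 494701/108000 168587/36000 7637/1600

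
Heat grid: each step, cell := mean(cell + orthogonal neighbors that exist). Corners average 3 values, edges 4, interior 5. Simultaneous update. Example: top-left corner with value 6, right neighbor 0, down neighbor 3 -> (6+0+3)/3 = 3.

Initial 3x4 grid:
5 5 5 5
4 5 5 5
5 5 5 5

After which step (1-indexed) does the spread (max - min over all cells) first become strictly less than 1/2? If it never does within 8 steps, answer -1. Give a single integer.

Step 1: max=5, min=14/3, spread=1/3
  -> spread < 1/2 first at step 1
Step 2: max=5, min=1133/240, spread=67/240
Step 3: max=5, min=10363/2160, spread=437/2160
Step 4: max=4991/1000, min=4162469/864000, spread=29951/172800
Step 5: max=16796/3375, min=37664179/7776000, spread=206761/1555200
Step 6: max=26834329/5400000, min=15095804429/3110400000, spread=14430763/124416000
Step 7: max=2142347273/432000000, min=908012258311/186624000000, spread=139854109/1492992000
Step 8: max=192548771023/38880000000, min=54564728109749/11197440000000, spread=7114543559/89579520000

Answer: 1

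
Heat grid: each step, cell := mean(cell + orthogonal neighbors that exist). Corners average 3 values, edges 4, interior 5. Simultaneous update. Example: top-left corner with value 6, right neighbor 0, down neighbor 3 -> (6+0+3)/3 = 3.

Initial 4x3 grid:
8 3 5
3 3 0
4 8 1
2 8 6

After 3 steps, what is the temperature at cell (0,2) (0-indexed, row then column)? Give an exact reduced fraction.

Answer: 7279/2160

Derivation:
Step 1: cell (0,2) = 8/3
Step 2: cell (0,2) = 29/9
Step 3: cell (0,2) = 7279/2160
Full grid after step 3:
  4577/1080 56419/14400 7279/2160
  31207/7200 11683/3000 3179/900
  32707/7200 26401/6000 4897/1200
  10543/2160 17501/3600 839/180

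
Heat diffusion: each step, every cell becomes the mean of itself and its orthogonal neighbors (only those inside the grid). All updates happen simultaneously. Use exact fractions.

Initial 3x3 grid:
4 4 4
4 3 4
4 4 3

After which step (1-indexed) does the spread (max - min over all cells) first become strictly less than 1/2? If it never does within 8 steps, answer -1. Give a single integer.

Answer: 2

Derivation:
Step 1: max=4, min=7/2, spread=1/2
Step 2: max=311/80, min=32/9, spread=239/720
  -> spread < 1/2 first at step 2
Step 3: max=1393/360, min=26473/7200, spread=1387/7200
Step 4: max=82331/21600, min=119159/32400, spread=347/2592
Step 5: max=4936057/1296000, min=7221523/1944000, spread=2921/31104
Step 6: max=294549779/77760000, min=434133731/116640000, spread=24611/373248
Step 7: max=17643909313/4665600000, min=26141912407/6998400000, spread=207329/4478976
Step 8: max=1056278073611/279936000000, min=1570771524479/419904000000, spread=1746635/53747712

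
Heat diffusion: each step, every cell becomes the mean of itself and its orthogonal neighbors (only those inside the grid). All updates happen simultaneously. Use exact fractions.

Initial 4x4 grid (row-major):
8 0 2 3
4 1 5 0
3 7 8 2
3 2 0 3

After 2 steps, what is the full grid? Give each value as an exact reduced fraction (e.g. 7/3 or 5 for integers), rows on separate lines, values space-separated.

Answer: 43/12 253/80 607/240 20/9
313/80 351/100 16/5 637/240
907/240 77/20 183/50 709/240
119/36 787/240 739/240 49/18

Derivation:
After step 1:
  4 11/4 5/2 5/3
  4 17/5 16/5 5/2
  17/4 21/5 22/5 13/4
  8/3 3 13/4 5/3
After step 2:
  43/12 253/80 607/240 20/9
  313/80 351/100 16/5 637/240
  907/240 77/20 183/50 709/240
  119/36 787/240 739/240 49/18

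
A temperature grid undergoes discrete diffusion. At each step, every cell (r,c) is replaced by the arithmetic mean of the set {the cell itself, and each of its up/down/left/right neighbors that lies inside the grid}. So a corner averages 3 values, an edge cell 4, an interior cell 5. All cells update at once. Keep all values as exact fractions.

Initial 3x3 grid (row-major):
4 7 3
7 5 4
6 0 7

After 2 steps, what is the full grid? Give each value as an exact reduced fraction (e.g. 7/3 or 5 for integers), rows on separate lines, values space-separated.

After step 1:
  6 19/4 14/3
  11/2 23/5 19/4
  13/3 9/2 11/3
After step 2:
  65/12 1201/240 85/18
  613/120 241/50 1061/240
  43/9 171/40 155/36

Answer: 65/12 1201/240 85/18
613/120 241/50 1061/240
43/9 171/40 155/36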